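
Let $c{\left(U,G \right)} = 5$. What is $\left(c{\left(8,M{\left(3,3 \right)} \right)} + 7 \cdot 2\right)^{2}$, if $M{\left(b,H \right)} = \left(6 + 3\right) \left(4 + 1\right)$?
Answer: $361$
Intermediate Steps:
$M{\left(b,H \right)} = 45$ ($M{\left(b,H \right)} = 9 \cdot 5 = 45$)
$\left(c{\left(8,M{\left(3,3 \right)} \right)} + 7 \cdot 2\right)^{2} = \left(5 + 7 \cdot 2\right)^{2} = \left(5 + 14\right)^{2} = 19^{2} = 361$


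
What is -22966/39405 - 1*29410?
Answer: -1158924016/39405 ≈ -29411.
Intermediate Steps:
-22966/39405 - 1*29410 = -22966*1/39405 - 29410 = -22966/39405 - 29410 = -1158924016/39405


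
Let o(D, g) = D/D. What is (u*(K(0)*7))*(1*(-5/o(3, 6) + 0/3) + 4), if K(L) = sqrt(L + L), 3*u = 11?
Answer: 0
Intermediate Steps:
o(D, g) = 1
u = 11/3 (u = (1/3)*11 = 11/3 ≈ 3.6667)
K(L) = sqrt(2)*sqrt(L) (K(L) = sqrt(2*L) = sqrt(2)*sqrt(L))
(u*(K(0)*7))*(1*(-5/o(3, 6) + 0/3) + 4) = (11*((sqrt(2)*sqrt(0))*7)/3)*(1*(-5/1 + 0/3) + 4) = (11*((sqrt(2)*0)*7)/3)*(1*(-5*1 + 0*(1/3)) + 4) = (11*(0*7)/3)*(1*(-5 + 0) + 4) = ((11/3)*0)*(1*(-5) + 4) = 0*(-5 + 4) = 0*(-1) = 0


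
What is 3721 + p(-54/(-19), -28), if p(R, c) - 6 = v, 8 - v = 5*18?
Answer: 3645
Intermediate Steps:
v = -82 (v = 8 - 5*18 = 8 - 1*90 = 8 - 90 = -82)
p(R, c) = -76 (p(R, c) = 6 - 82 = -76)
3721 + p(-54/(-19), -28) = 3721 - 76 = 3645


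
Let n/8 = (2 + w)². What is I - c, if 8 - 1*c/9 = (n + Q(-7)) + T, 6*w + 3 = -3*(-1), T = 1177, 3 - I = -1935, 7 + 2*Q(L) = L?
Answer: 12684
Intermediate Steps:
Q(L) = -7/2 + L/2
I = 1938 (I = 3 - 1*(-1935) = 3 + 1935 = 1938)
w = 0 (w = -½ + (-3*(-1))/6 = -½ + (⅙)*3 = -½ + ½ = 0)
n = 32 (n = 8*(2 + 0)² = 8*2² = 8*4 = 32)
c = -10746 (c = 72 - 9*((32 + (-7/2 + (½)*(-7))) + 1177) = 72 - 9*((32 + (-7/2 - 7/2)) + 1177) = 72 - 9*((32 - 7) + 1177) = 72 - 9*(25 + 1177) = 72 - 9*1202 = 72 - 10818 = -10746)
I - c = 1938 - 1*(-10746) = 1938 + 10746 = 12684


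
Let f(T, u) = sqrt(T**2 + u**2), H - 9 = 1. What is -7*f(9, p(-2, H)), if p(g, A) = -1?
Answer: -7*sqrt(82) ≈ -63.388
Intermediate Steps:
H = 10 (H = 9 + 1 = 10)
-7*f(9, p(-2, H)) = -7*sqrt(9**2 + (-1)**2) = -7*sqrt(81 + 1) = -7*sqrt(82)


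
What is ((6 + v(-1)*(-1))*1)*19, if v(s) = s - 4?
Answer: 209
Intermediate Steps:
v(s) = -4 + s
((6 + v(-1)*(-1))*1)*19 = ((6 + (-4 - 1)*(-1))*1)*19 = ((6 - 5*(-1))*1)*19 = ((6 + 5)*1)*19 = (11*1)*19 = 11*19 = 209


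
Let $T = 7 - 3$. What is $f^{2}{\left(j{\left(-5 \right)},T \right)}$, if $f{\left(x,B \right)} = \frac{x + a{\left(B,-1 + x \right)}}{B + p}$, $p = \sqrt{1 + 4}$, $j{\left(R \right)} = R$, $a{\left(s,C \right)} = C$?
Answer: $\frac{121}{\left(4 + \sqrt{5}\right)^{2}} \approx 3.1115$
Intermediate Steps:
$p = \sqrt{5} \approx 2.2361$
$T = 4$
$f{\left(x,B \right)} = \frac{-1 + 2 x}{B + \sqrt{5}}$ ($f{\left(x,B \right)} = \frac{x + \left(-1 + x\right)}{B + \sqrt{5}} = \frac{-1 + 2 x}{B + \sqrt{5}}$)
$f^{2}{\left(j{\left(-5 \right)},T \right)} = \left(\frac{-1 + 2 \left(-5\right)}{4 + \sqrt{5}}\right)^{2} = \left(\frac{-1 - 10}{4 + \sqrt{5}}\right)^{2} = \left(\frac{1}{4 + \sqrt{5}} \left(-11\right)\right)^{2} = \left(- \frac{11}{4 + \sqrt{5}}\right)^{2} = \frac{121}{\left(4 + \sqrt{5}\right)^{2}}$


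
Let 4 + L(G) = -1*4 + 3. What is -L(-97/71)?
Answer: 5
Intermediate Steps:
L(G) = -5 (L(G) = -4 + (-1*4 + 3) = -4 + (-4 + 3) = -4 - 1 = -5)
-L(-97/71) = -1*(-5) = 5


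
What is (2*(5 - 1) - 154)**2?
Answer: 21316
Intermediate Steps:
(2*(5 - 1) - 154)**2 = (2*4 - 154)**2 = (8 - 154)**2 = (-146)**2 = 21316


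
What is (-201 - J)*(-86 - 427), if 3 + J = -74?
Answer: 63612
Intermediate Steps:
J = -77 (J = -3 - 74 = -77)
(-201 - J)*(-86 - 427) = (-201 - 1*(-77))*(-86 - 427) = (-201 + 77)*(-513) = -124*(-513) = 63612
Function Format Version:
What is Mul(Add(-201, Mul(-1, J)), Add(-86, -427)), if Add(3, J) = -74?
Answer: 63612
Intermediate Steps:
J = -77 (J = Add(-3, -74) = -77)
Mul(Add(-201, Mul(-1, J)), Add(-86, -427)) = Mul(Add(-201, Mul(-1, -77)), Add(-86, -427)) = Mul(Add(-201, 77), -513) = Mul(-124, -513) = 63612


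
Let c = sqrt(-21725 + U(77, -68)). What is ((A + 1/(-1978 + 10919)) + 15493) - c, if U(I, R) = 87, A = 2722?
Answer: 162860316/8941 - I*sqrt(21638) ≈ 18215.0 - 147.1*I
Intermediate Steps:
c = I*sqrt(21638) (c = sqrt(-21725 + 87) = sqrt(-21638) = I*sqrt(21638) ≈ 147.1*I)
((A + 1/(-1978 + 10919)) + 15493) - c = ((2722 + 1/(-1978 + 10919)) + 15493) - I*sqrt(21638) = ((2722 + 1/8941) + 15493) - I*sqrt(21638) = (24337403/8941 + 15493) - I*sqrt(21638) = 162860316/8941 - I*sqrt(21638)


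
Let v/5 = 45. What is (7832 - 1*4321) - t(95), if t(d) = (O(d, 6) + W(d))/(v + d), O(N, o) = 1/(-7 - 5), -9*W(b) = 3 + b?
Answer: 8089423/2304 ≈ 3511.0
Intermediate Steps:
v = 225 (v = 5*45 = 225)
W(b) = -1/3 - b/9 (W(b) = -(3 + b)/9 = -1/3 - b/9)
O(N, o) = -1/12 (O(N, o) = 1/(-12) = -1/12)
t(d) = (-5/12 - d/9)/(225 + d) (t(d) = (-1/12 + (-1/3 - d/9))/(225 + d) = (-5/12 - d/9)/(225 + d))
(7832 - 1*4321) - t(95) = (7832 - 1*4321) - (-15 - 4*95)/(36*(225 + 95)) = (7832 - 4321) - (-15 - 380)/(36*320) = 3511 - (-395)/(36*320) = 3511 - 1*(-79/2304) = 3511 + 79/2304 = 8089423/2304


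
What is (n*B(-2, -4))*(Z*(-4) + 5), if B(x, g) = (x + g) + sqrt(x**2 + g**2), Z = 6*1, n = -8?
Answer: -912 + 304*sqrt(5) ≈ -232.24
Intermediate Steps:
Z = 6
B(x, g) = g + x + sqrt(g**2 + x**2) (B(x, g) = (g + x) + sqrt(g**2 + x**2) = g + x + sqrt(g**2 + x**2))
(n*B(-2, -4))*(Z*(-4) + 5) = (-8*(-4 - 2 + sqrt((-4)**2 + (-2)**2)))*(6*(-4) + 5) = (-8*(-4 - 2 + sqrt(16 + 4)))*(-24 + 5) = -8*(-4 - 2 + sqrt(20))*(-19) = -8*(-4 - 2 + 2*sqrt(5))*(-19) = -8*(-6 + 2*sqrt(5))*(-19) = (48 - 16*sqrt(5))*(-19) = -912 + 304*sqrt(5)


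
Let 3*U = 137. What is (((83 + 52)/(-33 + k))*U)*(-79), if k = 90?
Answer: -162345/19 ≈ -8544.5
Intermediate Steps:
U = 137/3 (U = (⅓)*137 = 137/3 ≈ 45.667)
(((83 + 52)/(-33 + k))*U)*(-79) = (((83 + 52)/(-33 + 90))*(137/3))*(-79) = ((135/57)*(137/3))*(-79) = ((135*(1/57))*(137/3))*(-79) = ((45/19)*(137/3))*(-79) = (2055/19)*(-79) = -162345/19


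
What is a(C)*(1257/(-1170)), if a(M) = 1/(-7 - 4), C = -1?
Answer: 419/4290 ≈ 0.097669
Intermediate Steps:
a(M) = -1/11 (a(M) = 1/(-11) = -1/11)
a(C)*(1257/(-1170)) = -1257/(11*(-1170)) = -1257*(-1)/(11*1170) = -1/11*(-419/390) = 419/4290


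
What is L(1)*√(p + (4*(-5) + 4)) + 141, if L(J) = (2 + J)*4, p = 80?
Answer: 237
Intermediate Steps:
L(J) = 8 + 4*J
L(1)*√(p + (4*(-5) + 4)) + 141 = (8 + 4*1)*√(80 + (4*(-5) + 4)) + 141 = (8 + 4)*√(80 + (-20 + 4)) + 141 = 12*√(80 - 16) + 141 = 12*√64 + 141 = 12*8 + 141 = 96 + 141 = 237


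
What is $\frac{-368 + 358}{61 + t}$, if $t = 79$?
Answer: $- \frac{1}{14} \approx -0.071429$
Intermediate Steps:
$\frac{-368 + 358}{61 + t} = \frac{-368 + 358}{61 + 79} = - \frac{10}{140} = \left(-10\right) \frac{1}{140} = - \frac{1}{14}$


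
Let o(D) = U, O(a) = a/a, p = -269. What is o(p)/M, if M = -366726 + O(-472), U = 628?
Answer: -628/366725 ≈ -0.0017125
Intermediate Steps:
O(a) = 1
o(D) = 628
M = -366725 (M = -366726 + 1 = -366725)
o(p)/M = 628/(-366725) = 628*(-1/366725) = -628/366725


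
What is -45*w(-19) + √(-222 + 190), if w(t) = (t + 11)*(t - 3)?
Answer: -7920 + 4*I*√2 ≈ -7920.0 + 5.6569*I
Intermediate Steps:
w(t) = (-3 + t)*(11 + t) (w(t) = (11 + t)*(-3 + t) = (-3 + t)*(11 + t))
-45*w(-19) + √(-222 + 190) = -45*(-33 + (-19)² + 8*(-19)) + √(-222 + 190) = -45*(-33 + 361 - 152) + √(-32) = -45*176 + 4*I*√2 = -7920 + 4*I*√2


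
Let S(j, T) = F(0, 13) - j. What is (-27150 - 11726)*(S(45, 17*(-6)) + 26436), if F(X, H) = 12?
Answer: -1026443028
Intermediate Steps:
S(j, T) = 12 - j
(-27150 - 11726)*(S(45, 17*(-6)) + 26436) = (-27150 - 11726)*((12 - 1*45) + 26436) = -38876*((12 - 45) + 26436) = -38876*(-33 + 26436) = -38876*26403 = -1026443028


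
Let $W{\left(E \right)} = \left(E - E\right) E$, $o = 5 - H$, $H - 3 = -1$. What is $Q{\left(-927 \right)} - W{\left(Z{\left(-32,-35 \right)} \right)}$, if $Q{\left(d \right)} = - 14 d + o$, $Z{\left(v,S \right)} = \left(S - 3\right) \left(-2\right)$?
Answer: $12981$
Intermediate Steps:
$H = 2$ ($H = 3 - 1 = 2$)
$o = 3$ ($o = 5 - 2 = 3$)
$Z{\left(v,S \right)} = 6 - 2 S$ ($Z{\left(v,S \right)} = \left(-3 + S\right) \left(-2\right) = 6 - 2 S$)
$Q{\left(d \right)} = 3 - 14 d$ ($Q{\left(d \right)} = - 14 d + 3 = 3 - 14 d$)
$W{\left(E \right)} = 0$ ($W{\left(E \right)} = 0 E = 0$)
$Q{\left(-927 \right)} - W{\left(Z{\left(-32,-35 \right)} \right)} = \left(3 - -12978\right) - 0 = \left(3 + 12978\right) + 0 = 12981 + 0 = 12981$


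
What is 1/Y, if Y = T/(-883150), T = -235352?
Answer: 441575/117676 ≈ 3.7525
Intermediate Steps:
Y = 117676/441575 (Y = -235352/(-883150) = -235352*(-1/883150) = 117676/441575 ≈ 0.26649)
1/Y = 1/(117676/441575) = 441575/117676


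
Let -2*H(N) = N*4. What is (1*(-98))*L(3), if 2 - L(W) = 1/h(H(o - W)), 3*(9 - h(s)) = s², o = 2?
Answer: -4214/23 ≈ -183.22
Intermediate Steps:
H(N) = -2*N (H(N) = -N*4/2 = -2*N)
h(s) = 9 - s²/3
L(W) = 2 - 1/(9 - (-4 + 2*W)²/3) (L(W) = 2 - 1/(9 - 4*(2 - W)²/3) = 2 - 1/(9 - (-4 + 2*W)²/3))
(1*(-98))*L(3) = (1*(-98))*((-51 + 8*(-2 + 3)²)/(-27 + 4*(-2 + 3)²)) = -98*(-51 + 8*1²)/(-27 + 4*1²) = -98*(-51 + 8*1)/(-27 + 4*1) = -98*(-51 + 8)/(-27 + 4) = -98*(-43)/(-23) = -(-98)*(-43)/23 = -98*43/23 = -4214/23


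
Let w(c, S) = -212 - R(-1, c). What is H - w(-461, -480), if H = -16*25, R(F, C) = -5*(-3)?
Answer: -173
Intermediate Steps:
R(F, C) = 15
H = -400
w(c, S) = -227 (w(c, S) = -212 - 1*15 = -212 - 15 = -227)
H - w(-461, -480) = -400 - 1*(-227) = -400 + 227 = -173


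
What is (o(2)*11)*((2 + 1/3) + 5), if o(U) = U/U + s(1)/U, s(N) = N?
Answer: 121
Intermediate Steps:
o(U) = 1 + 1/U (o(U) = U/U + 1/U = 1 + 1/U)
(o(2)*11)*((2 + 1/3) + 5) = (((1 + 2)/2)*11)*((2 + 1/3) + 5) = (((1/2)*3)*11)*((2 + 1*(1/3)) + 5) = ((3/2)*11)*((2 + 1/3) + 5) = 33*(7/3 + 5)/2 = (33/2)*(22/3) = 121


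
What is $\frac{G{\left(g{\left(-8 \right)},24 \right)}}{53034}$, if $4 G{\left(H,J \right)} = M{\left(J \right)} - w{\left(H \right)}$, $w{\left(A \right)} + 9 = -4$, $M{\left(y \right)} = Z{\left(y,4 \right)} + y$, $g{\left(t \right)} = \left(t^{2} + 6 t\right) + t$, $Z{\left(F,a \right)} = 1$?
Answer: $\frac{19}{106068} \approx 0.00017913$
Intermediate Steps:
$g{\left(t \right)} = t^{2} + 7 t$
$M{\left(y \right)} = 1 + y$
$w{\left(A \right)} = -13$ ($w{\left(A \right)} = -9 - 4 = -13$)
$G{\left(H,J \right)} = \frac{7}{2} + \frac{J}{4}$ ($G{\left(H,J \right)} = \frac{\left(1 + J\right) - -13}{4} = \frac{\left(1 + J\right) + 13}{4} = \frac{14 + J}{4} = \frac{7}{2} + \frac{J}{4}$)
$\frac{G{\left(g{\left(-8 \right)},24 \right)}}{53034} = \frac{\frac{7}{2} + \frac{1}{4} \cdot 24}{53034} = \left(\frac{7}{2} + 6\right) \frac{1}{53034} = \frac{19}{2} \cdot \frac{1}{53034} = \frac{19}{106068}$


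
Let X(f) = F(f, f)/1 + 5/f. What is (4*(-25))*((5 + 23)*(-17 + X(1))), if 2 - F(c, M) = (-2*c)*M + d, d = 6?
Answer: 39200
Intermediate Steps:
F(c, M) = -4 + 2*M*c (F(c, M) = 2 - ((-2*c)*M + 6) = 2 - (-2*M*c + 6) = 2 - (6 - 2*M*c) = 2 + (-6 + 2*M*c) = -4 + 2*M*c)
X(f) = -4 + 2*f**2 + 5/f (X(f) = (-4 + 2*f*f)/1 + 5/f = (-4 + 2*f**2)*1 + 5/f = (-4 + 2*f**2) + 5/f = -4 + 2*f**2 + 5/f)
(4*(-25))*((5 + 23)*(-17 + X(1))) = (4*(-25))*((5 + 23)*(-17 + (-4 + 2*1**2 + 5/1))) = -2800*(-17 + (-4 + 2*1 + 5*1)) = -2800*(-17 + (-4 + 2 + 5)) = -2800*(-17 + 3) = -2800*(-14) = -100*(-392) = 39200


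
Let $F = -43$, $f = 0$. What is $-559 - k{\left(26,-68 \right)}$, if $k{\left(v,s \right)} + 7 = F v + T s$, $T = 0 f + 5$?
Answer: $906$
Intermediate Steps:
$T = 5$ ($T = 0 \cdot 0 + 5 = 0 + 5 = 5$)
$k{\left(v,s \right)} = -7 - 43 v + 5 s$ ($k{\left(v,s \right)} = -7 + \left(- 43 v + 5 s\right) = -7 - 43 v + 5 s$)
$-559 - k{\left(26,-68 \right)} = -559 - \left(-7 - 1118 + 5 \left(-68\right)\right) = -559 - \left(-7 - 1118 - 340\right) = -559 - -1465 = -559 + 1465 = 906$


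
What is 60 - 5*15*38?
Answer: -2790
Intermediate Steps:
60 - 5*15*38 = 60 - 75*38 = 60 - 2850 = -2790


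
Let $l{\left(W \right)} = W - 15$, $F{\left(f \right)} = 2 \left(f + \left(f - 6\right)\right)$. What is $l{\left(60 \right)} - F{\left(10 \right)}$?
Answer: $17$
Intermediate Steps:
$F{\left(f \right)} = -12 + 4 f$ ($F{\left(f \right)} = 2 \left(f + \left(f - 6\right)\right) = 2 \left(f + \left(-6 + f\right)\right) = 2 \left(-6 + 2 f\right) = -12 + 4 f$)
$l{\left(W \right)} = -15 + W$ ($l{\left(W \right)} = W - 15 = -15 + W$)
$l{\left(60 \right)} - F{\left(10 \right)} = \left(-15 + 60\right) - \left(-12 + 4 \cdot 10\right) = 45 - \left(-12 + 40\right) = 45 - 28 = 17$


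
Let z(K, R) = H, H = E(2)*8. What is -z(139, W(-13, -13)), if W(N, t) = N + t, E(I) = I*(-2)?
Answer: 32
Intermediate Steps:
E(I) = -2*I
H = -32 (H = -2*2*8 = -4*8 = -32)
z(K, R) = -32
-z(139, W(-13, -13)) = -1*(-32) = 32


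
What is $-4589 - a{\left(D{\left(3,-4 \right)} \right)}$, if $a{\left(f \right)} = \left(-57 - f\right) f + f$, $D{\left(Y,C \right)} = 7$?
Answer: $-4148$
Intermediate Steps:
$a{\left(f \right)} = f + f \left(-57 - f\right)$ ($a{\left(f \right)} = f \left(-57 - f\right) + f = f + f \left(-57 - f\right)$)
$-4589 - a{\left(D{\left(3,-4 \right)} \right)} = -4589 - \left(-1\right) 7 \left(56 + 7\right) = -4589 - \left(-1\right) 7 \cdot 63 = -4589 - -441 = -4589 + 441 = -4148$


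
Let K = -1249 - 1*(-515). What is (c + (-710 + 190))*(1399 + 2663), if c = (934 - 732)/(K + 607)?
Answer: -269075004/127 ≈ -2.1187e+6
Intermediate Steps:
K = -734 (K = -1249 + 515 = -734)
c = -202/127 (c = (934 - 732)/(-734 + 607) = 202/(-127) = 202*(-1/127) = -202/127 ≈ -1.5906)
(c + (-710 + 190))*(1399 + 2663) = (-202/127 + (-710 + 190))*(1399 + 2663) = (-202/127 - 520)*4062 = -66242/127*4062 = -269075004/127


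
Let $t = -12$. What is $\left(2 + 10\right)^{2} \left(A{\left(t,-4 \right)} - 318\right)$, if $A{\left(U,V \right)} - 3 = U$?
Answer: $-47088$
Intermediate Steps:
$A{\left(U,V \right)} = 3 + U$
$\left(2 + 10\right)^{2} \left(A{\left(t,-4 \right)} - 318\right) = \left(2 + 10\right)^{2} \left(\left(3 - 12\right) - 318\right) = 12^{2} \left(-9 - 318\right) = 144 \left(-327\right) = -47088$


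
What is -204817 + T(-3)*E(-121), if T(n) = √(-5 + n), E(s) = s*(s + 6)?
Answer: -204817 + 27830*I*√2 ≈ -2.0482e+5 + 39358.0*I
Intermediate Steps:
E(s) = s*(6 + s)
-204817 + T(-3)*E(-121) = -204817 + √(-5 - 3)*(-121*(6 - 121)) = -204817 + √(-8)*(-121*(-115)) = -204817 + (2*I*√2)*13915 = -204817 + 27830*I*√2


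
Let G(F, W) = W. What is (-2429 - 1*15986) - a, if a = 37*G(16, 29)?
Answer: -19488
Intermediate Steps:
a = 1073 (a = 37*29 = 1073)
(-2429 - 1*15986) - a = (-2429 - 1*15986) - 1*1073 = (-2429 - 15986) - 1073 = -18415 - 1073 = -19488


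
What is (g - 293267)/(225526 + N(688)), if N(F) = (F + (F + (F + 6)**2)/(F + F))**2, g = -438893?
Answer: -17328177152/30863510149 ≈ -0.56145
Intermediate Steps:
N(F) = (F + (F + (6 + F)**2)/(2*F))**2 (N(F) = (F + (F + (6 + F)**2)/((2*F)))**2 = (F + (F + (6 + F)**2)*(1/(2*F)))**2 = (F + (F + (6 + F)**2)/(2*F))**2)
(g - 293267)/(225526 + N(688)) = (-438893 - 293267)/(225526 + (1/4)*(688 + (6 + 688)**2 + 2*688**2)**2/688**2) = -732160/(225526 + (1/4)*(1/473344)*(688 + 694**2 + 2*473344)**2) = -732160/(225526 + (1/4)*(1/473344)*(688 + 481636 + 946688)**2) = -732160/(225526 + (1/4)*(1/473344)*1429012**2) = -732160/(225526 + (1/4)*(1/473344)*2042075296144) = -732160/(225526 + 127629706009/118336) = -732160/154317550745/118336 = -732160*118336/154317550745 = -17328177152/30863510149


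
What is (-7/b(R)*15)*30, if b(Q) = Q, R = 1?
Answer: -3150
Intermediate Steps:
(-7/b(R)*15)*30 = (-7/1*15)*30 = (-7*1*15)*30 = -7*15*30 = -105*30 = -3150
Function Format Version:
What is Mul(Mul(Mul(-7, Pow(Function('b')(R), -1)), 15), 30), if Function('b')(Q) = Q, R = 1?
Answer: -3150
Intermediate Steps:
Mul(Mul(Mul(-7, Pow(Function('b')(R), -1)), 15), 30) = Mul(Mul(Mul(-7, Pow(1, -1)), 15), 30) = Mul(Mul(Mul(-7, 1), 15), 30) = Mul(Mul(-7, 15), 30) = Mul(-105, 30) = -3150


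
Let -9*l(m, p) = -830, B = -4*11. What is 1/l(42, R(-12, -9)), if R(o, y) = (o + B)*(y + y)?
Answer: 9/830 ≈ 0.010843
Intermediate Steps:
B = -44
R(o, y) = 2*y*(-44 + o) (R(o, y) = (o - 44)*(y + y) = (-44 + o)*(2*y) = 2*y*(-44 + o))
l(m, p) = 830/9 (l(m, p) = -1/9*(-830) = 830/9)
1/l(42, R(-12, -9)) = 1/(830/9) = 9/830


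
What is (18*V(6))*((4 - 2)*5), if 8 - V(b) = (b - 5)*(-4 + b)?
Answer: 1080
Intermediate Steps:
V(b) = 8 - (-5 + b)*(-4 + b) (V(b) = 8 - (b - 5)*(-4 + b) = 8 - (-5 + b)*(-4 + b))
(18*V(6))*((4 - 2)*5) = (18*(-12 - 1*6² + 9*6))*((4 - 2)*5) = (18*(-12 - 1*36 + 54))*(2*5) = (18*(-12 - 36 + 54))*10 = (18*6)*10 = 108*10 = 1080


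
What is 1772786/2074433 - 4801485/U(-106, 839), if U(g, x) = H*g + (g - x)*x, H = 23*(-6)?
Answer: 3779996287809/538126590097 ≈ 7.0244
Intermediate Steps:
H = -138
U(g, x) = -138*g + x*(g - x) (U(g, x) = -138*g + (g - x)*x = -138*g + x*(g - x))
1772786/2074433 - 4801485/U(-106, 839) = 1772786/2074433 - 4801485/(-1*839² - 138*(-106) - 106*839) = 1772786*(1/2074433) - 4801485/(-1*703921 + 14628 - 88934) = 1772786/2074433 - 4801485/(-703921 + 14628 - 88934) = 1772786/2074433 - 4801485/(-778227) = 1772786/2074433 - 4801485*(-1/778227) = 1772786/2074433 + 1600495/259409 = 3779996287809/538126590097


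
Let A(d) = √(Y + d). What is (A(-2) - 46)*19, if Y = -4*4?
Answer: -874 + 57*I*√2 ≈ -874.0 + 80.61*I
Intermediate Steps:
Y = -16
A(d) = √(-16 + d)
(A(-2) - 46)*19 = (√(-16 - 2) - 46)*19 = (√(-18) - 46)*19 = (3*I*√2 - 46)*19 = (-46 + 3*I*√2)*19 = -874 + 57*I*√2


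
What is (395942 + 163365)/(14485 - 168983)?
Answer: -559307/154498 ≈ -3.6202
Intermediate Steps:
(395942 + 163365)/(14485 - 168983) = 559307/(-154498) = 559307*(-1/154498) = -559307/154498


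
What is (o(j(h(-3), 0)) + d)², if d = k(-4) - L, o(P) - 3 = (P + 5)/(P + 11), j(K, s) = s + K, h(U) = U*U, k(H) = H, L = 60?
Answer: 363609/100 ≈ 3636.1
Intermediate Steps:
h(U) = U²
j(K, s) = K + s
o(P) = 3 + (5 + P)/(11 + P) (o(P) = 3 + (P + 5)/(P + 11) = 3 + (5 + P)/(11 + P))
d = -64 (d = -4 - 1*60 = -4 - 60 = -64)
(o(j(h(-3), 0)) + d)² = (2*(19 + 2*((-3)² + 0))/(11 + ((-3)² + 0)) - 64)² = (2*(19 + 2*(9 + 0))/(11 + (9 + 0)) - 64)² = (2*(19 + 2*9)/(11 + 9) - 64)² = (2*(19 + 18)/20 - 64)² = (2*(1/20)*37 - 64)² = (37/10 - 64)² = (-603/10)² = 363609/100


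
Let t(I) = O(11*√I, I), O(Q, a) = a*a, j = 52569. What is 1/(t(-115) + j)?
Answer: 1/65794 ≈ 1.5199e-5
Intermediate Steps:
O(Q, a) = a²
t(I) = I²
1/(t(-115) + j) = 1/((-115)² + 52569) = 1/(13225 + 52569) = 1/65794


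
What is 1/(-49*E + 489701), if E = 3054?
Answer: 1/340055 ≈ 2.9407e-6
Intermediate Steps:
1/(-49*E + 489701) = 1/(-49*3054 + 489701) = 1/(-149646 + 489701) = 1/340055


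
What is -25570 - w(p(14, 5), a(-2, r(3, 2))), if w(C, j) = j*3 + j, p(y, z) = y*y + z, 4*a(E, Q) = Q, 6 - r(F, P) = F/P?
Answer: -51149/2 ≈ -25575.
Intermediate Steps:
r(F, P) = 6 - F/P
a(E, Q) = Q/4
p(y, z) = z + y² (p(y, z) = y² + z = z + y²)
w(C, j) = 4*j (w(C, j) = 3*j + j = 4*j)
-25570 - w(p(14, 5), a(-2, r(3, 2))) = -25570 - 4*(6 - 1*3/2)/4 = -25570 - 4*(6 - 1*3*½)/4 = -25570 - 4*(6 - 3/2)/4 = -25570 - 4*(¼)*(9/2) = -25570 - 4*9/8 = -25570 - 1*9/2 = -25570 - 9/2 = -51149/2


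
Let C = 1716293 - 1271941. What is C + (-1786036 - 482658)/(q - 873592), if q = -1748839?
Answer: 1165284728406/2622431 ≈ 4.4435e+5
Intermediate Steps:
C = 444352
C + (-1786036 - 482658)/(q - 873592) = 444352 + (-1786036 - 482658)/(-1748839 - 873592) = 444352 - 2268694/(-2622431) = 444352 - 2268694*(-1/2622431) = 444352 + 2268694/2622431 = 1165284728406/2622431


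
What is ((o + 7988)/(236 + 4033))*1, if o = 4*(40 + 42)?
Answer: 2772/1423 ≈ 1.9480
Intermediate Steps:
o = 328 (o = 4*82 = 328)
((o + 7988)/(236 + 4033))*1 = ((328 + 7988)/(236 + 4033))*1 = (8316/4269)*1 = (8316*(1/4269))*1 = (2772/1423)*1 = 2772/1423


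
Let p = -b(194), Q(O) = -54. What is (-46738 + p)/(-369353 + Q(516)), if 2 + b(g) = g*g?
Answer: 84372/369407 ≈ 0.22840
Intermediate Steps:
b(g) = -2 + g² (b(g) = -2 + g*g = -2 + g²)
p = -37634 (p = -(-2 + 194²) = -(-2 + 37636) = -1*37634 = -37634)
(-46738 + p)/(-369353 + Q(516)) = (-46738 - 37634)/(-369353 - 54) = -84372/(-369407) = -84372*(-1/369407) = 84372/369407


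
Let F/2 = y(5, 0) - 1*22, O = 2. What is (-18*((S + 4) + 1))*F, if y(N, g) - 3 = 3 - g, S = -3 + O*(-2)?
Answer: -1152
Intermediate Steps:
S = -7 (S = -3 + 2*(-2) = -3 - 4 = -7)
y(N, g) = 6 - g (y(N, g) = 3 + (3 - g) = 6 - g)
F = -32 (F = 2*((6 - 1*0) - 1*22) = 2*((6 + 0) - 22) = 2*(6 - 22) = 2*(-16) = -32)
(-18*((S + 4) + 1))*F = -18*((-7 + 4) + 1)*(-32) = -18*(-3 + 1)*(-32) = -18*(-2)*(-32) = 36*(-32) = -1152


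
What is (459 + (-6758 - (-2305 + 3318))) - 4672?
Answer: -11984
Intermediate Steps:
(459 + (-6758 - (-2305 + 3318))) - 4672 = (459 + (-6758 - 1*1013)) - 4672 = (459 + (-6758 - 1013)) - 4672 = (459 - 7771) - 4672 = -7312 - 4672 = -11984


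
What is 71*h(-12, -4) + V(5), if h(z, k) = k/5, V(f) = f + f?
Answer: -234/5 ≈ -46.800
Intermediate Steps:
V(f) = 2*f
h(z, k) = k/5 (h(z, k) = k*(⅕) = k/5)
71*h(-12, -4) + V(5) = 71*((⅕)*(-4)) + 2*5 = 71*(-⅘) + 10 = -284/5 + 10 = -234/5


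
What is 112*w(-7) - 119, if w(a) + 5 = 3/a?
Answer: -727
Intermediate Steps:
w(a) = -5 + 3/a
112*w(-7) - 119 = 112*(-5 + 3/(-7)) - 119 = 112*(-5 + 3*(-1/7)) - 119 = 112*(-5 - 3/7) - 119 = 112*(-38/7) - 119 = -608 - 119 = -727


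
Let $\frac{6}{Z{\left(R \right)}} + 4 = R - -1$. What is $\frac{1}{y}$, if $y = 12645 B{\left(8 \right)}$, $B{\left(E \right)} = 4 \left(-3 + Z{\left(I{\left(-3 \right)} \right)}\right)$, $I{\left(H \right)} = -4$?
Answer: $- \frac{7}{1365660} \approx -5.1257 \cdot 10^{-6}$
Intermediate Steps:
$Z{\left(R \right)} = \frac{6}{-3 + R}$ ($Z{\left(R \right)} = \frac{6}{-4 + \left(R - -1\right)} = \frac{6}{-4 + \left(R + 1\right)} = \frac{6}{-4 + \left(1 + R\right)} = \frac{6}{-3 + R}$)
$B{\left(E \right)} = - \frac{108}{7}$ ($B{\left(E \right)} = 4 \left(-3 + \frac{6}{-3 - 4}\right) = 4 \left(-3 + \frac{6}{-7}\right) = 4 \left(-3 + 6 \left(- \frac{1}{7}\right)\right) = 4 \left(-3 - \frac{6}{7}\right) = 4 \left(- \frac{27}{7}\right) = - \frac{108}{7}$)
$y = - \frac{1365660}{7}$ ($y = 12645 \left(- \frac{108}{7}\right) = - \frac{1365660}{7} \approx -1.9509 \cdot 10^{5}$)
$\frac{1}{y} = \frac{1}{- \frac{1365660}{7}} = - \frac{7}{1365660}$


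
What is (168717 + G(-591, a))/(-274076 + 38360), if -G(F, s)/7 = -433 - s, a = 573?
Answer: -175759/235716 ≈ -0.74564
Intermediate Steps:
G(F, s) = 3031 + 7*s (G(F, s) = -7*(-433 - s) = 3031 + 7*s)
(168717 + G(-591, a))/(-274076 + 38360) = (168717 + (3031 + 7*573))/(-274076 + 38360) = (168717 + (3031 + 4011))/(-235716) = (168717 + 7042)*(-1/235716) = 175759*(-1/235716) = -175759/235716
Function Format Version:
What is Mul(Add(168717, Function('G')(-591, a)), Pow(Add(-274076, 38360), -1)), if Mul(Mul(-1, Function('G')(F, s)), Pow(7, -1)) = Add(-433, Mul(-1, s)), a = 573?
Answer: Rational(-175759, 235716) ≈ -0.74564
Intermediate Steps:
Function('G')(F, s) = Add(3031, Mul(7, s)) (Function('G')(F, s) = Mul(-7, Add(-433, Mul(-1, s))) = Add(3031, Mul(7, s)))
Mul(Add(168717, Function('G')(-591, a)), Pow(Add(-274076, 38360), -1)) = Mul(Add(168717, Add(3031, Mul(7, 573))), Pow(Add(-274076, 38360), -1)) = Mul(Add(168717, Add(3031, 4011)), Pow(-235716, -1)) = Mul(Add(168717, 7042), Rational(-1, 235716)) = Mul(175759, Rational(-1, 235716)) = Rational(-175759, 235716)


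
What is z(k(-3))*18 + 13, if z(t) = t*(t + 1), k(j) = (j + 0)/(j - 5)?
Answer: 713/32 ≈ 22.281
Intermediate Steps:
k(j) = j/(-5 + j)
z(t) = t*(1 + t)
z(k(-3))*18 + 13 = ((-3/(-5 - 3))*(1 - 3/(-5 - 3)))*18 + 13 = ((-3/(-8))*(1 - 3/(-8)))*18 + 13 = ((-3*(-1/8))*(1 - 3*(-1/8)))*18 + 13 = (3*(1 + 3/8)/8)*18 + 13 = ((3/8)*(11/8))*18 + 13 = (33/64)*18 + 13 = 297/32 + 13 = 713/32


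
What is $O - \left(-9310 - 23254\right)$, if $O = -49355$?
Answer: $-16791$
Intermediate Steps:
$O - \left(-9310 - 23254\right) = -49355 - \left(-9310 - 23254\right) = -49355 - -32564 = -49355 + 32564 = -16791$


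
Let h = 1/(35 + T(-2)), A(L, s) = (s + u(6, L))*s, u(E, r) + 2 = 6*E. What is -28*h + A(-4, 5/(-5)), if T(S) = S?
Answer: -1117/33 ≈ -33.849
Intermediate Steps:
u(E, r) = -2 + 6*E
A(L, s) = s*(34 + s) (A(L, s) = (s + (-2 + 6*6))*s = (s + (-2 + 36))*s = (s + 34)*s = (34 + s)*s = s*(34 + s))
h = 1/33 (h = 1/(35 - 2) = 1/33 ≈ 0.030303)
-28*h + A(-4, 5/(-5)) = -28*1/33 + (5/(-5))*(34 + 5/(-5)) = -28/33 + (5*(-⅕))*(34 + 5*(-⅕)) = -28/33 - (34 - 1) = -28/33 - 1*33 = -28/33 - 33 = -1117/33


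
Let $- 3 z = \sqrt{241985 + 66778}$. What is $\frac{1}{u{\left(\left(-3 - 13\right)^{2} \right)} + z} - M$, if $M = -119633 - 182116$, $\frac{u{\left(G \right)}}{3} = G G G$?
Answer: $\frac{764413134716871864801}{2533274790361597} + \frac{13 \sqrt{203}}{2533274790361597} \approx 3.0175 \cdot 10^{5}$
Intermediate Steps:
$u{\left(G \right)} = 3 G^{3}$ ($u{\left(G \right)} = 3 G G G = 3 G^{2} G = 3 G^{3}$)
$z = - 13 \sqrt{203}$ ($z = - \frac{\sqrt{241985 + 66778}}{3} = - \frac{\sqrt{308763}}{3} = - \frac{39 \sqrt{203}}{3} = - 13 \sqrt{203} \approx -185.22$)
$M = -301749$
$\frac{1}{u{\left(\left(-3 - 13\right)^{2} \right)} + z} - M = \frac{1}{3 \left(\left(-3 - 13\right)^{2}\right)^{3} - 13 \sqrt{203}} - -301749 = \frac{1}{3 \left(\left(-16\right)^{2}\right)^{3} - 13 \sqrt{203}} + 301749 = \frac{1}{3 \cdot 256^{3} - 13 \sqrt{203}} + 301749 = \frac{1}{3 \cdot 16777216 - 13 \sqrt{203}} + 301749 = \frac{1}{50331648 - 13 \sqrt{203}} + 301749 = 301749 + \frac{1}{50331648 - 13 \sqrt{203}}$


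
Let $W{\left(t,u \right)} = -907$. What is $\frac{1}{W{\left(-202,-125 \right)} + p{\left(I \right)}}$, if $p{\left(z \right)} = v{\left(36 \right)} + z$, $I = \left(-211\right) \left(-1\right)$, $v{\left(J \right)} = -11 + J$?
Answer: $- \frac{1}{671} \approx -0.0014903$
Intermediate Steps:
$I = 211$
$p{\left(z \right)} = 25 + z$ ($p{\left(z \right)} = \left(-11 + 36\right) + z = 25 + z$)
$\frac{1}{W{\left(-202,-125 \right)} + p{\left(I \right)}} = \frac{1}{-907 + \left(25 + 211\right)} = \frac{1}{-907 + 236} = \frac{1}{-671} = - \frac{1}{671}$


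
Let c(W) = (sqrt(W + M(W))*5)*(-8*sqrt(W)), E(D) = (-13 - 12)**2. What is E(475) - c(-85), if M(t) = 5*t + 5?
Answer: 625 - 200*sqrt(1717) ≈ -7662.3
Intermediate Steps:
M(t) = 5 + 5*t
E(D) = 625 (E(D) = (-25)**2 = 625)
c(W) = -40*sqrt(W)*sqrt(5 + 6*W) (c(W) = (sqrt(W + (5 + 5*W))*5)*(-8*sqrt(W)) = (sqrt(5 + 6*W)*5)*(-8*sqrt(W)) = (5*sqrt(5 + 6*W))*(-8*sqrt(W)) = -40*sqrt(W)*sqrt(5 + 6*W))
E(475) - c(-85) = 625 - (-40)*sqrt(-85)*sqrt(5 + 6*(-85)) = 625 - (-40)*I*sqrt(85)*sqrt(5 - 510) = 625 - (-40)*I*sqrt(85)*sqrt(-505) = 625 - (-40)*I*sqrt(85)*I*sqrt(505) = 625 - 200*sqrt(1717)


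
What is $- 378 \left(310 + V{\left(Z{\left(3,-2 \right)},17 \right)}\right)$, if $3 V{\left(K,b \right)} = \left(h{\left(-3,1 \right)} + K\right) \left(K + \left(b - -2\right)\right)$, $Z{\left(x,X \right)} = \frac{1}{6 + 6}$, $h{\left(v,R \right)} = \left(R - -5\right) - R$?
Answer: $- \frac{1035223}{8} \approx -1.294 \cdot 10^{5}$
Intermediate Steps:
$h{\left(v,R \right)} = 5$ ($h{\left(v,R \right)} = \left(R + 5\right) - R = \left(5 + R\right) - R = 5$)
$Z{\left(x,X \right)} = \frac{1}{12}$
$V{\left(K,b \right)} = \frac{\left(5 + K\right) \left(2 + K + b\right)}{3}$ ($V{\left(K,b \right)} = \frac{\left(5 + K\right) \left(K + \left(b - -2\right)\right)}{3} = \frac{\left(5 + K\right) \left(K + \left(b + 2\right)\right)}{3} = \frac{\left(5 + K\right) \left(K + \left(2 + b\right)\right)}{3} = \frac{\left(5 + K\right) \left(2 + K + b\right)}{3}$)
$- 378 \left(310 + V{\left(Z{\left(3,-2 \right)},17 \right)}\right) = - 378 \left(310 + \left(\frac{10}{3} + \frac{1}{3 \cdot 144} + \frac{5}{3} \cdot 17 + \frac{7}{3} \cdot \frac{1}{12} + \frac{1}{3} \cdot \frac{1}{12} \cdot 17\right)\right) = - 378 \left(310 + \left(\frac{10}{3} + \frac{1}{3} \cdot \frac{1}{144} + \frac{85}{3} + \frac{7}{36} + \frac{17}{36}\right)\right) = - 378 \left(310 + \left(\frac{10}{3} + \frac{1}{432} + \frac{85}{3} + \frac{7}{36} + \frac{17}{36}\right)\right) = - 378 \left(310 + \frac{13969}{432}\right) = \left(-378\right) \frac{147889}{432} = - \frac{1035223}{8}$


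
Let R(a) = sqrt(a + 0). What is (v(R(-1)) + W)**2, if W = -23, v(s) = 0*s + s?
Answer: (23 - I)**2 ≈ 528.0 - 46.0*I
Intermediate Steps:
R(a) = sqrt(a)
v(s) = s (v(s) = 0 + s = s)
(v(R(-1)) + W)**2 = (sqrt(-1) - 23)**2 = (I - 23)**2 = (-23 + I)**2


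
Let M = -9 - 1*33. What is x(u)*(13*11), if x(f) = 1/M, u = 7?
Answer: -143/42 ≈ -3.4048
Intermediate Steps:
M = -42 (M = -9 - 33 = -42)
x(f) = -1/42 (x(f) = 1/(-42) = -1/42)
x(u)*(13*11) = -13*11/42 = -1/42*143 = -143/42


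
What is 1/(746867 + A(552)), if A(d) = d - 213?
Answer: 1/747206 ≈ 1.3383e-6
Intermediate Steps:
A(d) = -213 + d
1/(746867 + A(552)) = 1/(746867 + (-213 + 552)) = 1/(746867 + 339) = 1/747206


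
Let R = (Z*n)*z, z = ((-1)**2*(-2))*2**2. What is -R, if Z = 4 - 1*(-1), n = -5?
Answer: -200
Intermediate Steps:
z = -8 (z = (1*(-2))*4 = -2*4 = -8)
Z = 5 (Z = 4 + 1 = 5)
R = 200 (R = (5*(-5))*(-8) = -25*(-8) = 200)
-R = -1*200 = -200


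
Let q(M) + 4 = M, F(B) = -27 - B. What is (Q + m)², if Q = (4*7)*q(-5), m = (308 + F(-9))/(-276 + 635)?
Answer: 8132071684/128881 ≈ 63098.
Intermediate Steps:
q(M) = -4 + M
m = 290/359 (m = (308 + (-27 - 1*(-9)))/(-276 + 635) = (308 + (-27 + 9))/359 = (308 - 18)*(1/359) = 290*(1/359) = 290/359 ≈ 0.80780)
Q = -252 (Q = (4*7)*(-4 - 5) = 28*(-9) = -252)
(Q + m)² = (-252 + 290/359)² = (-90178/359)² = 8132071684/128881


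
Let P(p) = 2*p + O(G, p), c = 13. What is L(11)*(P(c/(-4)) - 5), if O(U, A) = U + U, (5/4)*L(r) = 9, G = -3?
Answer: -126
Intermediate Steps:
L(r) = 36/5 (L(r) = (⅘)*9 = 36/5)
O(U, A) = 2*U
P(p) = -6 + 2*p (P(p) = 2*p + 2*(-3) = 2*p - 6 = -6 + 2*p)
L(11)*(P(c/(-4)) - 5) = 36*((-6 + 2*(13/(-4))) - 5)/5 = 36*((-6 + 2*(13*(-¼))) - 5)/5 = 36*((-6 + 2*(-13/4)) - 5)/5 = 36*((-6 - 13/2) - 5)/5 = 36*(-25/2 - 5)/5 = (36/5)*(-35/2) = -126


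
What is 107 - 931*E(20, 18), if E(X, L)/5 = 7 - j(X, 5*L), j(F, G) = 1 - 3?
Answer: -41788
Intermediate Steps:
j(F, G) = -2
E(X, L) = 45 (E(X, L) = 5*(7 - 1*(-2)) = 5*(7 + 2) = 5*9 = 45)
107 - 931*E(20, 18) = 107 - 931*45 = 107 - 41895 = -41788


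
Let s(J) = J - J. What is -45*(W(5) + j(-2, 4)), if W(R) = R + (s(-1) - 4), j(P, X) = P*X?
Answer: 315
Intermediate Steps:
s(J) = 0
W(R) = -4 + R (W(R) = R + (0 - 4) = R - 4 = -4 + R)
-45*(W(5) + j(-2, 4)) = -45*((-4 + 5) - 2*4) = -45*(1 - 8) = -45*(-7) = 315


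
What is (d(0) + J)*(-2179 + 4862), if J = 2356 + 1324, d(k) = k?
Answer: 9873440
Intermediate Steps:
J = 3680
(d(0) + J)*(-2179 + 4862) = (0 + 3680)*(-2179 + 4862) = 3680*2683 = 9873440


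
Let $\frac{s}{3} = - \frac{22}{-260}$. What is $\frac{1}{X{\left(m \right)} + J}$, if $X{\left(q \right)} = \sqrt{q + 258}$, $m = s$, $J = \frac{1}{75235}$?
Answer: $- \frac{1956110}{38006685463759} + \frac{21509159855 \sqrt{12090}}{38006685463759} \approx 0.062227$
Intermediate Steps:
$s = \frac{33}{130}$ ($s = 3 \left(- \frac{22}{-260}\right) = 3 \left(\left(-22\right) \left(- \frac{1}{260}\right)\right) = 3 \cdot \frac{11}{130} = \frac{33}{130} \approx 0.25385$)
$J = \frac{1}{75235} \approx 1.3292 \cdot 10^{-5}$
$m = \frac{33}{130} \approx 0.25385$
$X{\left(q \right)} = \sqrt{258 + q}$
$\frac{1}{X{\left(m \right)} + J} = \frac{1}{\sqrt{258 + \frac{33}{130}} + \frac{1}{75235}} = \frac{1}{\sqrt{\frac{33573}{130}} + \frac{1}{75235}} = \frac{1}{\frac{19 \sqrt{12090}}{130} + \frac{1}{75235}} = \frac{1}{\frac{1}{75235} + \frac{19 \sqrt{12090}}{130}}$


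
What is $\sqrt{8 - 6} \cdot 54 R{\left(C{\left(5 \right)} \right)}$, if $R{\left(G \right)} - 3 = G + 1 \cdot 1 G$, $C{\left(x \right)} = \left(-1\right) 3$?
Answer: $- 162 \sqrt{2} \approx -229.1$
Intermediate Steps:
$C{\left(x \right)} = -3$
$R{\left(G \right)} = 3 + 2 G$ ($R{\left(G \right)} = 3 + \left(G + 1 \cdot 1 G\right) = 3 + \left(G + 1 G\right) = 3 + \left(G + G\right) = 3 + 2 G$)
$\sqrt{8 - 6} \cdot 54 R{\left(C{\left(5 \right)} \right)} = \sqrt{8 - 6} \cdot 54 \left(3 + 2 \left(-3\right)\right) = \sqrt{8 - 6} \cdot 54 \left(3 - 6\right) = \sqrt{2} \cdot 54 \left(-3\right) = 54 \sqrt{2} \left(-3\right) = - 162 \sqrt{2}$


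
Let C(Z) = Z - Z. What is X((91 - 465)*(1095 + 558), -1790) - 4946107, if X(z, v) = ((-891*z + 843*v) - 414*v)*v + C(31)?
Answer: -984626472787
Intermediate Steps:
C(Z) = 0
X(z, v) = v*(-891*z + 429*v) (X(z, v) = ((-891*z + 843*v) - 414*v)*v + 0 = (-891*z + 429*v)*v + 0 = v*(-891*z + 429*v) + 0 = v*(-891*z + 429*v))
X((91 - 465)*(1095 + 558), -1790) - 4946107 = 33*(-1790)*(-27*(91 - 465)*(1095 + 558) + 13*(-1790)) - 4946107 = 33*(-1790)*(-(-10098)*1653 - 23270) - 4946107 = 33*(-1790)*(-27*(-618222) - 23270) - 4946107 = 33*(-1790)*(16691994 - 23270) - 4946107 = 33*(-1790)*16668724 - 4946107 = -984621526680 - 4946107 = -984626472787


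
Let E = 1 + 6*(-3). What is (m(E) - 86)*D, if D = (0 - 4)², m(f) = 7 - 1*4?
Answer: -1328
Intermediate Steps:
E = -17 (E = 1 - 18 = -17)
m(f) = 3 (m(f) = 7 - 4 = 3)
D = 16 (D = (-4)² = 16)
(m(E) - 86)*D = (3 - 86)*16 = -83*16 = -1328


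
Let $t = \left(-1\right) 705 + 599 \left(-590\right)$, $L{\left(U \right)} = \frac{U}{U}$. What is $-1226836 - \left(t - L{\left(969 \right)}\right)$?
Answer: $-872720$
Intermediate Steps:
$L{\left(U \right)} = 1$
$t = -354115$ ($t = -705 - 353410 = -354115$)
$-1226836 - \left(t - L{\left(969 \right)}\right) = -1226836 - \left(-354115 - 1\right) = -1226836 - -354116 = -1226836 + 354116 = -872720$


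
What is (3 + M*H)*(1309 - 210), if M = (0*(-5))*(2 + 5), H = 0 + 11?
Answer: 3297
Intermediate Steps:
H = 11
M = 0 (M = 0*7 = 0)
(3 + M*H)*(1309 - 210) = (3 + 0*11)*(1309 - 210) = (3 + 0)*1099 = 3*1099 = 3297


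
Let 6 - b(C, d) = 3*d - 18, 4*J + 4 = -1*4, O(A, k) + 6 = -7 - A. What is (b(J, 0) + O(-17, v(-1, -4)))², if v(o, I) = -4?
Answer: 784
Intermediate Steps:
O(A, k) = -13 - A (O(A, k) = -6 + (-7 - A) = -13 - A)
J = -2 (J = -1 + (-1*4)/4 = -1 + (¼)*(-4) = -1 - 1 = -2)
b(C, d) = 24 - 3*d (b(C, d) = 6 - (3*d - 18) = 6 - (-18 + 3*d) = 6 + (18 - 3*d) = 24 - 3*d)
(b(J, 0) + O(-17, v(-1, -4)))² = ((24 - 3*0) + (-13 - 1*(-17)))² = ((24 + 0) + (-13 + 17))² = (24 + 4)² = 28² = 784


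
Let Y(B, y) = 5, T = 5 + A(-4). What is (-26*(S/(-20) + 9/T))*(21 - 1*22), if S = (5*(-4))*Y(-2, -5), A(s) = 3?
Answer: 637/4 ≈ 159.25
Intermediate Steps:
T = 8 (T = 5 + 3 = 8)
S = -100 (S = (5*(-4))*5 = -20*5 = -100)
(-26*(S/(-20) + 9/T))*(21 - 1*22) = (-26*(-100/(-20) + 9/8))*(21 - 1*22) = (-26*(-100*(-1/20) + 9*(1/8)))*(21 - 22) = -26*(5 + 9/8)*(-1) = -26*49/8*(-1) = -637/4*(-1) = 637/4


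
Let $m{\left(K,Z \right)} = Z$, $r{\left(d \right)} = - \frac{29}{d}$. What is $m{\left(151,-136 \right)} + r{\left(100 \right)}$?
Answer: $- \frac{13629}{100} \approx -136.29$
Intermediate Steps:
$m{\left(151,-136 \right)} + r{\left(100 \right)} = -136 - \frac{29}{100} = - \frac{13629}{100}$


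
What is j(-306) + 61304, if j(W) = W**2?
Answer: 154940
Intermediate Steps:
j(-306) + 61304 = (-306)**2 + 61304 = 93636 + 61304 = 154940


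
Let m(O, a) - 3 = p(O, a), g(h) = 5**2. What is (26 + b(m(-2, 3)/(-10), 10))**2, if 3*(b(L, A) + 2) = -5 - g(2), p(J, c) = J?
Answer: 196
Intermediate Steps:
g(h) = 25
m(O, a) = 3 + O
b(L, A) = -12 (b(L, A) = -2 + (-5 - 1*25)/3 = -2 + (-5 - 25)/3 = -2 + (1/3)*(-30) = -2 - 10 = -12)
(26 + b(m(-2, 3)/(-10), 10))**2 = (26 - 12)**2 = 14**2 = 196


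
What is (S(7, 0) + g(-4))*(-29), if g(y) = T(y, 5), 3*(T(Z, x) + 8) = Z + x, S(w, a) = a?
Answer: 667/3 ≈ 222.33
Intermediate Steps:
T(Z, x) = -8 + Z/3 + x/3 (T(Z, x) = -8 + (Z + x)/3 = -8 + (Z/3 + x/3) = -8 + Z/3 + x/3)
g(y) = -19/3 + y/3 (g(y) = -8 + y/3 + (1/3)*5 = -8 + y/3 + 5/3 = -19/3 + y/3)
(S(7, 0) + g(-4))*(-29) = (0 + (-19/3 + (1/3)*(-4)))*(-29) = (0 + (-19/3 - 4/3))*(-29) = (0 - 23/3)*(-29) = -23/3*(-29) = 667/3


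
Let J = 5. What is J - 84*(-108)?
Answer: 9077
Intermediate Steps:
J - 84*(-108) = 5 - 84*(-108) = 5 + 9072 = 9077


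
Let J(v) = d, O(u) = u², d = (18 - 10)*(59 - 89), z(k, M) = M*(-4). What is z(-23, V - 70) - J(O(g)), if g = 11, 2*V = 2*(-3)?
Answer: 532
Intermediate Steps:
V = -3 (V = (2*(-3))/2 = (½)*(-6) = -3)
z(k, M) = -4*M
d = -240 (d = 8*(-30) = -240)
J(v) = -240
z(-23, V - 70) - J(O(g)) = -4*(-3 - 70) - 1*(-240) = -4*(-73) + 240 = 292 + 240 = 532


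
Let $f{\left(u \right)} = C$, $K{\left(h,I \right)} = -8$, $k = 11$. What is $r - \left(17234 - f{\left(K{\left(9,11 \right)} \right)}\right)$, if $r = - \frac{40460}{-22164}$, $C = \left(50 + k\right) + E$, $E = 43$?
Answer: $- \frac{94907215}{5541} \approx -17128.0$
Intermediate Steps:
$C = 104$ ($C = \left(50 + 11\right) + 43 = 61 + 43 = 104$)
$f{\left(u \right)} = 104$
$r = \frac{10115}{5541}$ ($r = \left(-40460\right) \left(- \frac{1}{22164}\right) = \frac{10115}{5541} \approx 1.8255$)
$r - \left(17234 - f{\left(K{\left(9,11 \right)} \right)}\right) = \frac{10115}{5541} - \left(17234 - 104\right) = \frac{10115}{5541} - 17130 = - \frac{94907215}{5541}$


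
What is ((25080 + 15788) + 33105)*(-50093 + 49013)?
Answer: -79890840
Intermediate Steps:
((25080 + 15788) + 33105)*(-50093 + 49013) = (40868 + 33105)*(-1080) = 73973*(-1080) = -79890840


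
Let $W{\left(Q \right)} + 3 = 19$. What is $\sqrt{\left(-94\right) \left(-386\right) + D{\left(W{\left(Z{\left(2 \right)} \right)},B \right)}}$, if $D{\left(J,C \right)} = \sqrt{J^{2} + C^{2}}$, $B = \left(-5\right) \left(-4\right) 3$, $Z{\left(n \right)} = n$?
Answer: $2 \sqrt{9071 + \sqrt{241}} \approx 190.65$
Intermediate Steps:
$B = 60$ ($B = 20 \cdot 3 = 60$)
$W{\left(Q \right)} = 16$ ($W{\left(Q \right)} = -3 + 19 = 16$)
$D{\left(J,C \right)} = \sqrt{C^{2} + J^{2}}$
$\sqrt{\left(-94\right) \left(-386\right) + D{\left(W{\left(Z{\left(2 \right)} \right)},B \right)}} = \sqrt{\left(-94\right) \left(-386\right) + \sqrt{60^{2} + 16^{2}}} = \sqrt{36284 + \sqrt{3600 + 256}} = \sqrt{36284 + \sqrt{3856}} = \sqrt{36284 + 4 \sqrt{241}}$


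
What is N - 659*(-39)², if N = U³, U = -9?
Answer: -1003068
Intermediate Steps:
N = -729 (N = (-9)³ = -729)
N - 659*(-39)² = -729 - 659*(-39)² = -729 - 659*1521 = -729 - 1002339 = -1003068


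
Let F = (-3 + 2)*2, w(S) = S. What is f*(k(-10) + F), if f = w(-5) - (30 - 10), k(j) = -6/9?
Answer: 200/3 ≈ 66.667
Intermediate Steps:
k(j) = -⅔ (k(j) = -6*⅑ = -⅔)
F = -2 (F = -1*2 = -2)
f = -25 (f = -5 - (30 - 10) = -5 - 1*20 = -5 - 20 = -25)
f*(k(-10) + F) = -25*(-⅔ - 2) = -25*(-8/3) = 200/3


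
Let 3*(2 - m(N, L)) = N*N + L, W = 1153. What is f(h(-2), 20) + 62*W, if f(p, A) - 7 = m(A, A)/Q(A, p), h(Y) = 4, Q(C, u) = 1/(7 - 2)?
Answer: 70803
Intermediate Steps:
Q(C, u) = 1/5
m(N, L) = 2 - L/3 - N**2/3 (m(N, L) = 2 - (N*N + L)/3 = 2 - (N**2 + L)/3 = 2 - (L + N**2)/3 = 2 + (-L/3 - N**2/3) = 2 - L/3 - N**2/3)
f(p, A) = 17 - 5*A/3 - 5*A**2/3 (f(p, A) = 7 + (2 - A/3 - A**2/3)/(1/5) = 7 + (2 - A/3 - A**2/3)*5 = 7 + (10 - 5*A/3 - 5*A**2/3) = 17 - 5*A/3 - 5*A**2/3)
f(h(-2), 20) + 62*W = (17 - 5/3*20 - 5/3*20**2) + 62*1153 = (17 - 100/3 - 5/3*400) + 71486 = (17 - 100/3 - 2000/3) + 71486 = -683 + 71486 = 70803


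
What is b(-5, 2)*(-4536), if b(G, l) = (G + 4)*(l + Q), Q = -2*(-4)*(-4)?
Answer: -136080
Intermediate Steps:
Q = -32 (Q = 8*(-4) = -32)
b(G, l) = (-32 + l)*(4 + G) (b(G, l) = (G + 4)*(l - 32) = (4 + G)*(-32 + l) = (-32 + l)*(4 + G))
b(-5, 2)*(-4536) = (-128 - 32*(-5) + 4*2 - 5*2)*(-4536) = (-128 + 160 + 8 - 10)*(-4536) = 30*(-4536) = -136080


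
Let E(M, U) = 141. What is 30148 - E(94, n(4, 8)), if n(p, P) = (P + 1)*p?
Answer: 30007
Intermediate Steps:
n(p, P) = p*(1 + P) (n(p, P) = (1 + P)*p = p*(1 + P))
30148 - E(94, n(4, 8)) = 30148 - 1*141 = 30148 - 141 = 30007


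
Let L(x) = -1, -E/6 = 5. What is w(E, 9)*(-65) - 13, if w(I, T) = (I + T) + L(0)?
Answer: 1417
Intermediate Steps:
E = -30 (E = -6*5 = -30)
w(I, T) = -1 + I + T (w(I, T) = (I + T) - 1 = -1 + I + T)
w(E, 9)*(-65) - 13 = (-1 - 30 + 9)*(-65) - 13 = -22*(-65) - 13 = 1430 - 13 = 1417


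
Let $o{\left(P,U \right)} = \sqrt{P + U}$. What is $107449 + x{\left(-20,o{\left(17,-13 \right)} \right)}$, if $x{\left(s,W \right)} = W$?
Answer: $107451$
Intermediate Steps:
$107449 + x{\left(-20,o{\left(17,-13 \right)} \right)} = 107449 + \sqrt{17 - 13} = 107449 + \sqrt{4} = 107449 + 2 = 107451$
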